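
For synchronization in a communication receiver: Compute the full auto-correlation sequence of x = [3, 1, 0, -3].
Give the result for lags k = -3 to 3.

r_xx[k] = sum_m x[m]*x[m+k], indexed from 0, for k = -3 to 3:
  r_xx[-3] = x[3]*x[0] = -9
  r_xx[-2] = x[2]*x[0] + x[3]*x[1] = -3
  r_xx[-1] = x[1]*x[0] + x[2]*x[1] + x[3]*x[2] = 3
  r_xx[0] = x[0]*x[0] + x[1]*x[1] + x[2]*x[2] + x[3]*x[3] = 19
  r_xx[1] = x[0]*x[1] + x[1]*x[2] + x[2]*x[3] = 3
  r_xx[2] = x[0]*x[2] + x[1]*x[3] = -3
  r_xx[3] = x[0]*x[3] = -9
r_xx = [-9, -3, 3, 19, 3, -3, -9]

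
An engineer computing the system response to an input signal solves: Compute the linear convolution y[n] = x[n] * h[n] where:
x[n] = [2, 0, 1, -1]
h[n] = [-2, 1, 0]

y[n] = sum_k x[k]*h[n-k]. Output length = len(x) + len(h) - 1 = 4 + 3 - 1 = 6.
y[0] = 2*-2 = -4
y[1] = 0*-2 + 2*1 = 2
y[2] = 1*-2 + 0*1 + 2*0 = -2
y[3] = -1*-2 + 1*1 + 0*0 = 3
y[4] = -1*1 + 1*0 = -1
y[5] = -1*0 = 0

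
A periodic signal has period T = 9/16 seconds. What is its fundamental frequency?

The fundamental frequency is the reciprocal of the period.
f = 1/T = 1/(9/16) = 16/9 Hz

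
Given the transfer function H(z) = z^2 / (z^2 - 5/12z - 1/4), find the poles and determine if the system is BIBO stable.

Poles are roots of the denominator: z^2 - 5/12z - 1/4 = 0.
Quadratic formula: z = [-(-5/12) +/- sqrt((-5/12)^2 - 4*(-1/4))] / 2
Discriminant = 25/144 + 1 = 169/144; sqrt = 13/12.
z = (5/12 +/- 13/12) / 2 => z = 3/4 or z = -1/3.
|p1| = 3/4, |p2| = 1/3.
For BIBO stability, all poles must lie inside the unit circle (|p| < 1).
System is STABLE since both |p| < 1.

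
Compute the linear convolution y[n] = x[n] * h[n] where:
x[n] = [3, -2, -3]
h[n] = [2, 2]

y[n] = sum_k x[k]*h[n-k]. Output length = len(x) + len(h) - 1 = 3 + 2 - 1 = 4.
y[0] = 3*2 = 6
y[1] = -2*2 + 3*2 = 2
y[2] = -3*2 + -2*2 = -10
y[3] = -3*2 = -6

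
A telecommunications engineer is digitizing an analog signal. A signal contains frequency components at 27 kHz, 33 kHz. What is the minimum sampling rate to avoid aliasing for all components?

The highest frequency component is f_max = 33 kHz.
Nyquist rate = 2 * f_max = 2 * 33 kHz = 66 kHz.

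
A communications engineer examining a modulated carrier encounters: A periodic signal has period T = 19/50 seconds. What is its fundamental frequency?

The fundamental frequency is the reciprocal of the period.
f = 1/T = 1/(19/50) = 50/19 Hz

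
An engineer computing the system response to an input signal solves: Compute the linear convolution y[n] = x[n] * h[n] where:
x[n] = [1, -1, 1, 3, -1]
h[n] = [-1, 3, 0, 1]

y[n] = sum_k x[k]*h[n-k]. Output length = len(x) + len(h) - 1 = 5 + 4 - 1 = 8.
y[0] = 1*-1 = -1
y[1] = -1*-1 + 1*3 = 4
y[2] = 1*-1 + -1*3 + 1*0 = -4
y[3] = 3*-1 + 1*3 + -1*0 + 1*1 = 1
y[4] = -1*-1 + 3*3 + 1*0 + -1*1 = 9
y[5] = -1*3 + 3*0 + 1*1 = -2
y[6] = -1*0 + 3*1 = 3
y[7] = -1*1 = -1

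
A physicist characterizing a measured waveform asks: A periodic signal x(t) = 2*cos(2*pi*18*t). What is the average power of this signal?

Average power of A*cos(wt) is A^2/2.
P = 2^2 / 2 = 4/2 = 2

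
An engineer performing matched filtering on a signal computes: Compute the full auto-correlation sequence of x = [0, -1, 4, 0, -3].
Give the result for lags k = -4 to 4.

r_xx[k] = sum_m x[m]*x[m+k], indexed from 0, for k = -4 to 4:
  r_xx[-4] = x[4]*x[0] = 0
  r_xx[-3] = x[3]*x[0] + x[4]*x[1] = 3
  r_xx[-2] = x[2]*x[0] + x[3]*x[1] + x[4]*x[2] = -12
  r_xx[-1] = x[1]*x[0] + x[2]*x[1] + x[3]*x[2] + x[4]*x[3] = -4
  r_xx[0] = x[0]*x[0] + x[1]*x[1] + x[2]*x[2] + x[3]*x[3] + x[4]*x[4] = 26
  r_xx[1] = x[0]*x[1] + x[1]*x[2] + x[2]*x[3] + x[3]*x[4] = -4
  r_xx[2] = x[0]*x[2] + x[1]*x[3] + x[2]*x[4] = -12
  r_xx[3] = x[0]*x[3] + x[1]*x[4] = 3
  r_xx[4] = x[0]*x[4] = 0
r_xx = [0, 3, -12, -4, 26, -4, -12, 3, 0]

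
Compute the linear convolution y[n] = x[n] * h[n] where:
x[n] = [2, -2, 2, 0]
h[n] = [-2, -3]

y[n] = sum_k x[k]*h[n-k]. Output length = len(x) + len(h) - 1 = 4 + 2 - 1 = 5.
y[0] = 2*-2 = -4
y[1] = -2*-2 + 2*-3 = -2
y[2] = 2*-2 + -2*-3 = 2
y[3] = 0*-2 + 2*-3 = -6
y[4] = 0*-3 = 0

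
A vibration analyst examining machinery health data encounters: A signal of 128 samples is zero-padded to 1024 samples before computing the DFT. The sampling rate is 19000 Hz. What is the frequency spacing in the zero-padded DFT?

Original DFT: N = 128, resolution = f_s/N = 19000/128 = 2375/16 Hz
Zero-padded DFT: N = 1024, resolution = f_s/N = 19000/1024 = 2375/128 Hz
Zero-padding interpolates the spectrum (finer frequency grid)
but does NOT improve the true spectral resolution (ability to resolve close frequencies).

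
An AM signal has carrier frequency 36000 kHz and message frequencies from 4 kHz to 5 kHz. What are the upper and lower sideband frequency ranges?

Upper sideband (USB) = fc + [fm_low, fm_high] = 36000 + [4, 5] = [36004, 36005] kHz
Lower sideband (LSB) = fc - [fm_high, fm_low] = 36000 - [5, 4] = [35995, 35996] kHz
Total occupied spectrum: 35995 kHz to 36005 kHz (plus carrier at 36000 kHz)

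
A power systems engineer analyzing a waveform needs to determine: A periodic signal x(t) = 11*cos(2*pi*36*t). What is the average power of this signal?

Average power of A*cos(wt) is A^2/2.
P = 11^2 / 2 = 121/2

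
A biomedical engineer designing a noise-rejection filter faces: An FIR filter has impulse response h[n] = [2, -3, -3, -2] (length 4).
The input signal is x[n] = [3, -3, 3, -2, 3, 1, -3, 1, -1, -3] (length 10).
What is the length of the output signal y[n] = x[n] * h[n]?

For linear convolution, the output length is:
len(y) = len(x) + len(h) - 1 = 10 + 4 - 1 = 13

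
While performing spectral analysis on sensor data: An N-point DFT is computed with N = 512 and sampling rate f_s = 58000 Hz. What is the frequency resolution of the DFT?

DFT frequency resolution = f_s / N
= 58000 / 512 = 3625/32 Hz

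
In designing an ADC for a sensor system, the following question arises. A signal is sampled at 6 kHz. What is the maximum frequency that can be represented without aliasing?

The maximum frequency that can be represented without aliasing
is the Nyquist frequency: f_max = f_s / 2 = 6 kHz / 2 = 3 kHz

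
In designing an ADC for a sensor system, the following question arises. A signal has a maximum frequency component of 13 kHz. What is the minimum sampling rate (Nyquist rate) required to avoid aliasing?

By the Nyquist-Shannon sampling theorem,
the minimum sampling rate (Nyquist rate) must be at least 2 * f_max.
Nyquist rate = 2 * 13 kHz = 26 kHz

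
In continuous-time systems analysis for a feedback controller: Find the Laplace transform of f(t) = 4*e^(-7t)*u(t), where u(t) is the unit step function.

Standard Laplace transform pair:
e^(-at)*u(t) <-> 1/(s+a)
With a = 7: L{4*e^(-7t)*u(t)} = 4/(s+7), ROC: Re(s) > -7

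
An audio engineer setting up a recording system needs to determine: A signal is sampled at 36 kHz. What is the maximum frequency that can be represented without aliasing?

The maximum frequency that can be represented without aliasing
is the Nyquist frequency: f_max = f_s / 2 = 36 kHz / 2 = 18 kHz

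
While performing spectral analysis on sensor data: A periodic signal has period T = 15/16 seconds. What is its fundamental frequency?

The fundamental frequency is the reciprocal of the period.
f = 1/T = 1/(15/16) = 16/15 Hz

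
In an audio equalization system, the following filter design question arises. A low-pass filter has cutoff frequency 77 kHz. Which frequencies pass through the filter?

A low-pass filter passes all frequencies below the cutoff frequency 77 kHz and attenuates higher frequencies.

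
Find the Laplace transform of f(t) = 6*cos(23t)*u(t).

Standard pair: cos(wt)*u(t) <-> s/(s^2+w^2)
With w = 23: L{6*cos(23t)*u(t)} = 6s/(s^2+529)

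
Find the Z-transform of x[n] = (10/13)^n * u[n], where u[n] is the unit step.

The Z-transform of a^n * u[n] is z/(z-a) for |z| > |a|.
Here a = 10/13, so X(z) = z/(z - (10/13)) = 13z/(13z - 10)
ROC: |z| > 10/13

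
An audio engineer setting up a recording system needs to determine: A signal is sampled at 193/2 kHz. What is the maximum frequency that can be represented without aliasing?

The maximum frequency that can be represented without aliasing
is the Nyquist frequency: f_max = f_s / 2 = 193/2 kHz / 2 = 193/4 kHz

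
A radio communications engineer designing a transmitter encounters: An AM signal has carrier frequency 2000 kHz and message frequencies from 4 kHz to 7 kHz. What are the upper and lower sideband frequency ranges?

Upper sideband (USB) = fc + [fm_low, fm_high] = 2000 + [4, 7] = [2004, 2007] kHz
Lower sideband (LSB) = fc - [fm_high, fm_low] = 2000 - [7, 4] = [1993, 1996] kHz
Total occupied spectrum: 1993 kHz to 2007 kHz (plus carrier at 2000 kHz)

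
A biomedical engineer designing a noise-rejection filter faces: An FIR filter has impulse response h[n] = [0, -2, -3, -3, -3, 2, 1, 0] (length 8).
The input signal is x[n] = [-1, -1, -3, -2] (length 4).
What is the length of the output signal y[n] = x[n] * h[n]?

For linear convolution, the output length is:
len(y) = len(x) + len(h) - 1 = 4 + 8 - 1 = 11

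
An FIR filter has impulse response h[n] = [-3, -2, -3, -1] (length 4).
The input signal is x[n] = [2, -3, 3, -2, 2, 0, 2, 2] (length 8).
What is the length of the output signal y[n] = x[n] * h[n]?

For linear convolution, the output length is:
len(y) = len(x) + len(h) - 1 = 8 + 4 - 1 = 11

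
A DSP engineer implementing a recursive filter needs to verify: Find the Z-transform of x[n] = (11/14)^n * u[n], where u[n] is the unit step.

The Z-transform of a^n * u[n] is z/(z-a) for |z| > |a|.
Here a = 11/14, so X(z) = z/(z - (11/14)) = 14z/(14z - 11)
ROC: |z| > 11/14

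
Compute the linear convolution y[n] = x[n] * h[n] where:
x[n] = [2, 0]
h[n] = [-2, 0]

y[n] = sum_k x[k]*h[n-k]. Output length = len(x) + len(h) - 1 = 2 + 2 - 1 = 3.
y[0] = 2*-2 = -4
y[1] = 0*-2 + 2*0 = 0
y[2] = 0*0 = 0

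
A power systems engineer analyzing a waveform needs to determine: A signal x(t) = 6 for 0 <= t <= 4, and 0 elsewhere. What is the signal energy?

Energy = integral of |x(t)|^2 dt over the signal duration
= 6^2 * 4 = 36 * 4 = 144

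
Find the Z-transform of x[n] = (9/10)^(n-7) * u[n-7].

Time-shifting property: if X(z) = Z{x[n]}, then Z{x[n-d]} = z^(-d) * X(z)
X(z) = z/(z - 9/10) for x[n] = (9/10)^n * u[n]
Z{x[n-7]} = z^(-7) * z/(z - 9/10) = z^(-6)/(z - 9/10)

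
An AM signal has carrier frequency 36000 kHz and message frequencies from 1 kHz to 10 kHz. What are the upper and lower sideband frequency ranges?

Upper sideband (USB) = fc + [fm_low, fm_high] = 36000 + [1, 10] = [36001, 36010] kHz
Lower sideband (LSB) = fc - [fm_high, fm_low] = 36000 - [10, 1] = [35990, 35999] kHz
Total occupied spectrum: 35990 kHz to 36010 kHz (plus carrier at 36000 kHz)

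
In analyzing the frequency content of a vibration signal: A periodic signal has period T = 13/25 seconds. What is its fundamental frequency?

The fundamental frequency is the reciprocal of the period.
f = 1/T = 1/(13/25) = 25/13 Hz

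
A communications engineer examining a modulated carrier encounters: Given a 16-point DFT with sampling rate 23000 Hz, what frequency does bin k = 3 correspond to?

The frequency of DFT bin k is: f_k = k * f_s / N
f_3 = 3 * 23000 / 16 = 8625/2 Hz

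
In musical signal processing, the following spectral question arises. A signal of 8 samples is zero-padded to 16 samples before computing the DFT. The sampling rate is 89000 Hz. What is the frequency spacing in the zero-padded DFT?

Original DFT: N = 8, resolution = f_s/N = 89000/8 = 11125 Hz
Zero-padded DFT: N = 16, resolution = f_s/N = 89000/16 = 11125/2 Hz
Zero-padding interpolates the spectrum (finer frequency grid)
but does NOT improve the true spectral resolution (ability to resolve close frequencies).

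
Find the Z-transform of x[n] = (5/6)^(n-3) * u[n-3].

Time-shifting property: if X(z) = Z{x[n]}, then Z{x[n-d]} = z^(-d) * X(z)
X(z) = z/(z - 5/6) for x[n] = (5/6)^n * u[n]
Z{x[n-3]} = z^(-3) * z/(z - 5/6) = z^(-2)/(z - 5/6)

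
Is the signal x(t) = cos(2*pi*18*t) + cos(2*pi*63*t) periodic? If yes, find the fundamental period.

f1 = 18 Hz, f2 = 63 Hz
Period T1 = 1/18, T2 = 1/63
Ratio T1/T2 = 63/18, which is rational.
The signal is periodic with fundamental period T = 1/GCD(18,63) = 1/9 s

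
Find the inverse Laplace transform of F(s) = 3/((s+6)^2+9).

Standard pair: w/((s+a)^2+w^2) <-> e^(-at)*sin(wt)*u(t)
With a=6, w=3: f(t) = e^(-6t)*sin(3t)*u(t)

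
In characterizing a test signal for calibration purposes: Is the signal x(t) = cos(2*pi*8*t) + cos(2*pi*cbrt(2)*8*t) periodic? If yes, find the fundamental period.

f1 = 8 Hz, f2 = 8*cbrt(2) Hz
Ratio f2/f1 = cbrt(2), which is irrational.
Since the frequency ratio is irrational, no common period exists.
The signal is not periodic.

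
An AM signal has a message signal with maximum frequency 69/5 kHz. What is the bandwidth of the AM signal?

In AM (double-sideband), the bandwidth is twice the message frequency.
BW = 2 * f_m = 2 * 69/5 kHz = 138/5 kHz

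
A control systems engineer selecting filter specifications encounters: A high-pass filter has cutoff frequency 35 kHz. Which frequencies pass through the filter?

A high-pass filter passes all frequencies above the cutoff frequency 35 kHz and attenuates lower frequencies.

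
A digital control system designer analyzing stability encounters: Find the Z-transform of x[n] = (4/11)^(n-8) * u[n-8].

Time-shifting property: if X(z) = Z{x[n]}, then Z{x[n-d]} = z^(-d) * X(z)
X(z) = z/(z - 4/11) for x[n] = (4/11)^n * u[n]
Z{x[n-8]} = z^(-8) * z/(z - 4/11) = z^(-7)/(z - 4/11)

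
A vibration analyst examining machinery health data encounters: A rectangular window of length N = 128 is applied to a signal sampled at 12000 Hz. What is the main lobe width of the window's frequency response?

For a rectangular window of length N,
the main lobe width in frequency is 2*f_s/N.
= 2*12000/128 = 375/2 Hz
This determines the minimum frequency separation for resolving two sinusoids.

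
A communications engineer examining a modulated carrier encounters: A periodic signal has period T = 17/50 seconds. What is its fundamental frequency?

The fundamental frequency is the reciprocal of the period.
f = 1/T = 1/(17/50) = 50/17 Hz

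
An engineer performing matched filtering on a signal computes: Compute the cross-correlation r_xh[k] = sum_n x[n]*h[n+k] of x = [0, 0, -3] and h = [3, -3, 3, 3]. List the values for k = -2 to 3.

Both sequences indexed from 0 and zero outside their support.
Lags with overlap: k = -2 to 3.
  r_xh[-2] = x[2]*h[0] = -9
  r_xh[-1] = x[1]*h[0] + x[2]*h[1] = 9
  r_xh[0] = x[0]*h[0] + x[1]*h[1] + x[2]*h[2] = -9
  r_xh[1] = x[0]*h[1] + x[1]*h[2] + x[2]*h[3] = -9
  r_xh[2] = x[0]*h[2] + x[1]*h[3] = 0
  r_xh[3] = x[0]*h[3] = 0
r_xh = [-9, 9, -9, -9, 0, 0] (for k = -2, ..., 3)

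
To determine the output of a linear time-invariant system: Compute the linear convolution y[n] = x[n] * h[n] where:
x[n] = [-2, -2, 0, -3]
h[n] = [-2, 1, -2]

y[n] = sum_k x[k]*h[n-k]. Output length = len(x) + len(h) - 1 = 4 + 3 - 1 = 6.
y[0] = -2*-2 = 4
y[1] = -2*-2 + -2*1 = 2
y[2] = 0*-2 + -2*1 + -2*-2 = 2
y[3] = -3*-2 + 0*1 + -2*-2 = 10
y[4] = -3*1 + 0*-2 = -3
y[5] = -3*-2 = 6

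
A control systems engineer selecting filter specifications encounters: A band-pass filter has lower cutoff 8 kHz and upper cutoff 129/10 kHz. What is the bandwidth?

Bandwidth = f_high - f_low
= 129/10 kHz - 8 kHz = 49/10 kHz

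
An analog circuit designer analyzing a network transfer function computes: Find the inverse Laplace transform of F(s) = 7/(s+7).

Standard pair: k/(s+a) <-> k*e^(-at)*u(t)
With k=7, a=7: f(t) = 7*e^(-7t)*u(t)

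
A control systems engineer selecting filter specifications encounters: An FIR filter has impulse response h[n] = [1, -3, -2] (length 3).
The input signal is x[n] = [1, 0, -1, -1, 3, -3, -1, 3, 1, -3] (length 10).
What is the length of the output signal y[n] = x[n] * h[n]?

For linear convolution, the output length is:
len(y) = len(x) + len(h) - 1 = 10 + 3 - 1 = 12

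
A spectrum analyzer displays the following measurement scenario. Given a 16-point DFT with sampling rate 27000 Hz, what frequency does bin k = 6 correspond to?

The frequency of DFT bin k is: f_k = k * f_s / N
f_6 = 6 * 27000 / 16 = 10125 Hz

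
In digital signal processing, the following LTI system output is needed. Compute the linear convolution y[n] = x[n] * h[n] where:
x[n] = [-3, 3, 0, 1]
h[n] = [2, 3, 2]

y[n] = sum_k x[k]*h[n-k]. Output length = len(x) + len(h) - 1 = 4 + 3 - 1 = 6.
y[0] = -3*2 = -6
y[1] = 3*2 + -3*3 = -3
y[2] = 0*2 + 3*3 + -3*2 = 3
y[3] = 1*2 + 0*3 + 3*2 = 8
y[4] = 1*3 + 0*2 = 3
y[5] = 1*2 = 2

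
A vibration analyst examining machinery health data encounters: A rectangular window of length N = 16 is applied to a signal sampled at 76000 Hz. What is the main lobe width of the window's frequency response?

For a rectangular window of length N,
the main lobe width in frequency is 2*f_s/N.
= 2*76000/16 = 9500 Hz
This determines the minimum frequency separation for resolving two sinusoids.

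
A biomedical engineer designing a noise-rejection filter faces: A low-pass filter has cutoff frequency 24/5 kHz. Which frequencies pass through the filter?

A low-pass filter passes all frequencies below the cutoff frequency 24/5 kHz and attenuates higher frequencies.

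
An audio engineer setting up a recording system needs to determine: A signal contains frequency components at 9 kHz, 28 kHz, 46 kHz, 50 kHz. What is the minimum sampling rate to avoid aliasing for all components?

The highest frequency component is f_max = 50 kHz.
Nyquist rate = 2 * f_max = 2 * 50 kHz = 100 kHz.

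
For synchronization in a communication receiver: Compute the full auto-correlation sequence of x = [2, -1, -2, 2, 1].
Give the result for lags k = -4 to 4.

r_xx[k] = sum_m x[m]*x[m+k], indexed from 0, for k = -4 to 4:
  r_xx[-4] = x[4]*x[0] = 2
  r_xx[-3] = x[3]*x[0] + x[4]*x[1] = 3
  r_xx[-2] = x[2]*x[0] + x[3]*x[1] + x[4]*x[2] = -8
  r_xx[-1] = x[1]*x[0] + x[2]*x[1] + x[3]*x[2] + x[4]*x[3] = -2
  r_xx[0] = x[0]*x[0] + x[1]*x[1] + x[2]*x[2] + x[3]*x[3] + x[4]*x[4] = 14
  r_xx[1] = x[0]*x[1] + x[1]*x[2] + x[2]*x[3] + x[3]*x[4] = -2
  r_xx[2] = x[0]*x[2] + x[1]*x[3] + x[2]*x[4] = -8
  r_xx[3] = x[0]*x[3] + x[1]*x[4] = 3
  r_xx[4] = x[0]*x[4] = 2
r_xx = [2, 3, -8, -2, 14, -2, -8, 3, 2]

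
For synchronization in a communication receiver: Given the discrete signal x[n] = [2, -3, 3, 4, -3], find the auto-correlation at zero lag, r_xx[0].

The auto-correlation at zero lag r_xx[0] equals the signal energy.
r_xx[0] = sum of x[n]^2 = 2^2 + (-3)^2 + 3^2 + 4^2 + (-3)^2
= 4 + 9 + 9 + 16 + 9 = 47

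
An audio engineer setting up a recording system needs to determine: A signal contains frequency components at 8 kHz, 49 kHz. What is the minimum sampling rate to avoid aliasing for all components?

The highest frequency component is f_max = 49 kHz.
Nyquist rate = 2 * f_max = 2 * 49 kHz = 98 kHz.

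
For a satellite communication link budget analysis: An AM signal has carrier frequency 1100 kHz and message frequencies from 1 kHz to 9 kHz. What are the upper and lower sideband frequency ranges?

Upper sideband (USB) = fc + [fm_low, fm_high] = 1100 + [1, 9] = [1101, 1109] kHz
Lower sideband (LSB) = fc - [fm_high, fm_low] = 1100 - [9, 1] = [1091, 1099] kHz
Total occupied spectrum: 1091 kHz to 1109 kHz (plus carrier at 1100 kHz)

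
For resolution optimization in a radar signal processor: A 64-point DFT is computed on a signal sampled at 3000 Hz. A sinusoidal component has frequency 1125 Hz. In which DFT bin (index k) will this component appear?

DFT frequency resolution = f_s/N = 3000/64 = 375/8 Hz
Bin index k = f_signal / resolution = 1125 / 375/8 = 24
The signal frequency 1125 Hz falls in DFT bin k = 24.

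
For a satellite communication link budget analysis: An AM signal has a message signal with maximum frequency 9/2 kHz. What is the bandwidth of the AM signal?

In AM (double-sideband), the bandwidth is twice the message frequency.
BW = 2 * f_m = 2 * 9/2 kHz = 9 kHz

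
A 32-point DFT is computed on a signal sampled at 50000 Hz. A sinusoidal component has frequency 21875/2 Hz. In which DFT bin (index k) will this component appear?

DFT frequency resolution = f_s/N = 50000/32 = 3125/2 Hz
Bin index k = f_signal / resolution = 21875/2 / 3125/2 = 7
The signal frequency 21875/2 Hz falls in DFT bin k = 7.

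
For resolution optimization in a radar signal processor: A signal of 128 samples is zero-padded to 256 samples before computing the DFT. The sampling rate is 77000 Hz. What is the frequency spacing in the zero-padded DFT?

Original DFT: N = 128, resolution = f_s/N = 77000/128 = 9625/16 Hz
Zero-padded DFT: N = 256, resolution = f_s/N = 77000/256 = 9625/32 Hz
Zero-padding interpolates the spectrum (finer frequency grid)
but does NOT improve the true spectral resolution (ability to resolve close frequencies).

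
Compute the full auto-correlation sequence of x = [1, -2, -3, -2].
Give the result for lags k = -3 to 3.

r_xx[k] = sum_m x[m]*x[m+k], indexed from 0, for k = -3 to 3:
  r_xx[-3] = x[3]*x[0] = -2
  r_xx[-2] = x[2]*x[0] + x[3]*x[1] = 1
  r_xx[-1] = x[1]*x[0] + x[2]*x[1] + x[3]*x[2] = 10
  r_xx[0] = x[0]*x[0] + x[1]*x[1] + x[2]*x[2] + x[3]*x[3] = 18
  r_xx[1] = x[0]*x[1] + x[1]*x[2] + x[2]*x[3] = 10
  r_xx[2] = x[0]*x[2] + x[1]*x[3] = 1
  r_xx[3] = x[0]*x[3] = -2
r_xx = [-2, 1, 10, 18, 10, 1, -2]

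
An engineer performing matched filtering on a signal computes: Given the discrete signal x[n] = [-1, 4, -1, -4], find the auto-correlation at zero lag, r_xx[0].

The auto-correlation at zero lag r_xx[0] equals the signal energy.
r_xx[0] = sum of x[n]^2 = (-1)^2 + 4^2 + (-1)^2 + (-4)^2
= 1 + 16 + 1 + 16 = 34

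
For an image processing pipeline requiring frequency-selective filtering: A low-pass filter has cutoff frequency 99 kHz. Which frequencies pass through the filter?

A low-pass filter passes all frequencies below the cutoff frequency 99 kHz and attenuates higher frequencies.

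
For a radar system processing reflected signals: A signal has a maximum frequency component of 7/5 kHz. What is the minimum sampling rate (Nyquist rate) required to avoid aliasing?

By the Nyquist-Shannon sampling theorem,
the minimum sampling rate (Nyquist rate) must be at least 2 * f_max.
Nyquist rate = 2 * 7/5 kHz = 14/5 kHz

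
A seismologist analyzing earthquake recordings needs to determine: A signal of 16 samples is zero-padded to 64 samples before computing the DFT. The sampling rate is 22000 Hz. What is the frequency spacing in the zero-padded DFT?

Original DFT: N = 16, resolution = f_s/N = 22000/16 = 1375 Hz
Zero-padded DFT: N = 64, resolution = f_s/N = 22000/64 = 1375/4 Hz
Zero-padding interpolates the spectrum (finer frequency grid)
but does NOT improve the true spectral resolution (ability to resolve close frequencies).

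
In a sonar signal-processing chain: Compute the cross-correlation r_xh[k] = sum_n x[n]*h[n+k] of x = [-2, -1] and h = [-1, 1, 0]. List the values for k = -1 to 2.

Both sequences indexed from 0 and zero outside their support.
Lags with overlap: k = -1 to 2.
  r_xh[-1] = x[1]*h[0] = 1
  r_xh[0] = x[0]*h[0] + x[1]*h[1] = 1
  r_xh[1] = x[0]*h[1] + x[1]*h[2] = -2
  r_xh[2] = x[0]*h[2] = 0
r_xh = [1, 1, -2, 0] (for k = -1, ..., 2)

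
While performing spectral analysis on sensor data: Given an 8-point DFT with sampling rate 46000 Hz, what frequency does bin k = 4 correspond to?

The frequency of DFT bin k is: f_k = k * f_s / N
f_4 = 4 * 46000 / 8 = 23000 Hz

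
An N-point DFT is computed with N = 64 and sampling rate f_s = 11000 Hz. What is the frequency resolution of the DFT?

DFT frequency resolution = f_s / N
= 11000 / 64 = 1375/8 Hz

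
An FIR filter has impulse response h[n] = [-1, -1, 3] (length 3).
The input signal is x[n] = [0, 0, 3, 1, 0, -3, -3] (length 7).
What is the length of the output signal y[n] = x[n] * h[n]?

For linear convolution, the output length is:
len(y) = len(x) + len(h) - 1 = 7 + 3 - 1 = 9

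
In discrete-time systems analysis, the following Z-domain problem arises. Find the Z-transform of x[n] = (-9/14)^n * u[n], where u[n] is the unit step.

The Z-transform of a^n * u[n] is z/(z-a) for |z| > |a|.
Here a = -9/14, so X(z) = z/(z - (-9/14)) = 14z/(14z + 9)
ROC: |z| > 9/14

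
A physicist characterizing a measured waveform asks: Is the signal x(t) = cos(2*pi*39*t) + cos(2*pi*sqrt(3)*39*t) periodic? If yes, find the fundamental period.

f1 = 39 Hz, f2 = 39*sqrt(3) Hz
Ratio f2/f1 = sqrt(3), which is irrational.
Since the frequency ratio is irrational, no common period exists.
The signal is not periodic.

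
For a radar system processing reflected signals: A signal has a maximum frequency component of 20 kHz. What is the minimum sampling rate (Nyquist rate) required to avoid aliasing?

By the Nyquist-Shannon sampling theorem,
the minimum sampling rate (Nyquist rate) must be at least 2 * f_max.
Nyquist rate = 2 * 20 kHz = 40 kHz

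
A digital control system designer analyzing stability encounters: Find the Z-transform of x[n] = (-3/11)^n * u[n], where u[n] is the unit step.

The Z-transform of a^n * u[n] is z/(z-a) for |z| > |a|.
Here a = -3/11, so X(z) = z/(z - (-3/11)) = 11z/(11z + 3)
ROC: |z| > 3/11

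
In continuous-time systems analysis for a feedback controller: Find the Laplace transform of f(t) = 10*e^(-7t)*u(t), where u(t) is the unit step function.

Standard Laplace transform pair:
e^(-at)*u(t) <-> 1/(s+a)
With a = 7: L{10*e^(-7t)*u(t)} = 10/(s+7), ROC: Re(s) > -7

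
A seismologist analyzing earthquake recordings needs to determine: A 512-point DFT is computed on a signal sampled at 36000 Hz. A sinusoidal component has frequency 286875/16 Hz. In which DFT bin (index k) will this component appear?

DFT frequency resolution = f_s/N = 36000/512 = 1125/16 Hz
Bin index k = f_signal / resolution = 286875/16 / 1125/16 = 255
The signal frequency 286875/16 Hz falls in DFT bin k = 255.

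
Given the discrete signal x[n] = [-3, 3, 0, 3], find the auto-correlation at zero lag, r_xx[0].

The auto-correlation at zero lag r_xx[0] equals the signal energy.
r_xx[0] = sum of x[n]^2 = (-3)^2 + 3^2 + 0^2 + 3^2
= 9 + 9 + 0 + 9 = 27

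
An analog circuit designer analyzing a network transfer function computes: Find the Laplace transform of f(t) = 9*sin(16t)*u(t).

Standard pair: sin(wt)*u(t) <-> w/(s^2+w^2)
With w = 16: L{9*sin(16t)*u(t)} = 144/(s^2+256)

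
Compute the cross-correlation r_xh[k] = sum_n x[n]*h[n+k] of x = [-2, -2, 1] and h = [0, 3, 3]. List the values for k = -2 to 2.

Both sequences indexed from 0 and zero outside their support.
Lags with overlap: k = -2 to 2.
  r_xh[-2] = x[2]*h[0] = 0
  r_xh[-1] = x[1]*h[0] + x[2]*h[1] = 3
  r_xh[0] = x[0]*h[0] + x[1]*h[1] + x[2]*h[2] = -3
  r_xh[1] = x[0]*h[1] + x[1]*h[2] = -12
  r_xh[2] = x[0]*h[2] = -6
r_xh = [0, 3, -3, -12, -6] (for k = -2, ..., 2)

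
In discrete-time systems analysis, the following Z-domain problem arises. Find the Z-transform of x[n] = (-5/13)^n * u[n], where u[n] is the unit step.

The Z-transform of a^n * u[n] is z/(z-a) for |z| > |a|.
Here a = -5/13, so X(z) = z/(z - (-5/13)) = 13z/(13z + 5)
ROC: |z| > 5/13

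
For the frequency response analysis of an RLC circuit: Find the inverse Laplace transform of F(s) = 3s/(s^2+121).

Standard pair: s/(s^2+w^2) <-> cos(wt)*u(t)
With k=3, w=11: f(t) = 3*cos(11t)*u(t)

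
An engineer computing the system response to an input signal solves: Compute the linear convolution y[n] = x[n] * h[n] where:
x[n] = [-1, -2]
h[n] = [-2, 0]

y[n] = sum_k x[k]*h[n-k]. Output length = len(x) + len(h) - 1 = 2 + 2 - 1 = 3.
y[0] = -1*-2 = 2
y[1] = -2*-2 + -1*0 = 4
y[2] = -2*0 = 0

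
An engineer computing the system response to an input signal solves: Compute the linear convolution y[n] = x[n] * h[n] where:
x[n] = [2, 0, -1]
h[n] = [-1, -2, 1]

y[n] = sum_k x[k]*h[n-k]. Output length = len(x) + len(h) - 1 = 3 + 3 - 1 = 5.
y[0] = 2*-1 = -2
y[1] = 0*-1 + 2*-2 = -4
y[2] = -1*-1 + 0*-2 + 2*1 = 3
y[3] = -1*-2 + 0*1 = 2
y[4] = -1*1 = -1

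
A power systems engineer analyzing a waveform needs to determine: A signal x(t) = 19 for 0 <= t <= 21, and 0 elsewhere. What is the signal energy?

Energy = integral of |x(t)|^2 dt over the signal duration
= 19^2 * 21 = 361 * 21 = 7581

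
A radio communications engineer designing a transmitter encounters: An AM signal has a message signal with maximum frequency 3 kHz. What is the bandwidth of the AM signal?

In AM (double-sideband), the bandwidth is twice the message frequency.
BW = 2 * f_m = 2 * 3 kHz = 6 kHz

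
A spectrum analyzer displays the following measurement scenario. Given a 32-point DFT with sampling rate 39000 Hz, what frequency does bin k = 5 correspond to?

The frequency of DFT bin k is: f_k = k * f_s / N
f_5 = 5 * 39000 / 32 = 24375/4 Hz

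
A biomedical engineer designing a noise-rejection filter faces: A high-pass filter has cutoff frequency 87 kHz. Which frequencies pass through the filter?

A high-pass filter passes all frequencies above the cutoff frequency 87 kHz and attenuates lower frequencies.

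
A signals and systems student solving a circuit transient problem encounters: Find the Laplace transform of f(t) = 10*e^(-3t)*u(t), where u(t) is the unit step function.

Standard Laplace transform pair:
e^(-at)*u(t) <-> 1/(s+a)
With a = 3: L{10*e^(-3t)*u(t)} = 10/(s+3), ROC: Re(s) > -3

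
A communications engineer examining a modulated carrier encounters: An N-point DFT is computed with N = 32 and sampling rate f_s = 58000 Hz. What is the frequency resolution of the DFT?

DFT frequency resolution = f_s / N
= 58000 / 32 = 3625/2 Hz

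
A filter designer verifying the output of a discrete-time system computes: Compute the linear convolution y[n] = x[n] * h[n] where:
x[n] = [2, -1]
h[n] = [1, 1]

y[n] = sum_k x[k]*h[n-k]. Output length = len(x) + len(h) - 1 = 2 + 2 - 1 = 3.
y[0] = 2*1 = 2
y[1] = -1*1 + 2*1 = 1
y[2] = -1*1 = -1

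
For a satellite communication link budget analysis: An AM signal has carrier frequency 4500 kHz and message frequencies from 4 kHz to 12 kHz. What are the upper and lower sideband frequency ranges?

Upper sideband (USB) = fc + [fm_low, fm_high] = 4500 + [4, 12] = [4504, 4512] kHz
Lower sideband (LSB) = fc - [fm_high, fm_low] = 4500 - [12, 4] = [4488, 4496] kHz
Total occupied spectrum: 4488 kHz to 4512 kHz (plus carrier at 4500 kHz)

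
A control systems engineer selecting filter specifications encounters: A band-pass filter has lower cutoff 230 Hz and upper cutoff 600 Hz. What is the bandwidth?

Bandwidth = f_high - f_low
= 600 Hz - 230 Hz = 370 Hz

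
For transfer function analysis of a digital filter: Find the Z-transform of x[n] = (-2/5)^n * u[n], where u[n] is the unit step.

The Z-transform of a^n * u[n] is z/(z-a) for |z| > |a|.
Here a = -2/5, so X(z) = z/(z - (-2/5)) = 5z/(5z + 2)
ROC: |z| > 2/5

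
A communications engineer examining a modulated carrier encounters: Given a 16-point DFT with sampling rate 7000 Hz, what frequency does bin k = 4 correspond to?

The frequency of DFT bin k is: f_k = k * f_s / N
f_4 = 4 * 7000 / 16 = 1750 Hz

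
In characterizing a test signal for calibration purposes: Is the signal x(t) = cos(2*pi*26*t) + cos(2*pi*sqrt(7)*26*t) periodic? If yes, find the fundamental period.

f1 = 26 Hz, f2 = 26*sqrt(7) Hz
Ratio f2/f1 = sqrt(7), which is irrational.
Since the frequency ratio is irrational, no common period exists.
The signal is not periodic.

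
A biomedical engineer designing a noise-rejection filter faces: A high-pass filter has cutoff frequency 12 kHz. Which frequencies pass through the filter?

A high-pass filter passes all frequencies above the cutoff frequency 12 kHz and attenuates lower frequencies.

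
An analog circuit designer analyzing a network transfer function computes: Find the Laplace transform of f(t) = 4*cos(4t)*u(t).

Standard pair: cos(wt)*u(t) <-> s/(s^2+w^2)
With w = 4: L{4*cos(4t)*u(t)} = 4s/(s^2+16)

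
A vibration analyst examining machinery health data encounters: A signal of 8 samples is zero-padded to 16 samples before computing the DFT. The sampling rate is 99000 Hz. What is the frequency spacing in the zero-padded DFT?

Original DFT: N = 8, resolution = f_s/N = 99000/8 = 12375 Hz
Zero-padded DFT: N = 16, resolution = f_s/N = 99000/16 = 12375/2 Hz
Zero-padding interpolates the spectrum (finer frequency grid)
but does NOT improve the true spectral resolution (ability to resolve close frequencies).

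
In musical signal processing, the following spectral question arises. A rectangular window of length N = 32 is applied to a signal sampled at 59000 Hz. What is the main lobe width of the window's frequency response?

For a rectangular window of length N,
the main lobe width in frequency is 2*f_s/N.
= 2*59000/32 = 7375/2 Hz
This determines the minimum frequency separation for resolving two sinusoids.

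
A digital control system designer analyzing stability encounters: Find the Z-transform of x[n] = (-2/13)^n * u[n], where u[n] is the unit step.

The Z-transform of a^n * u[n] is z/(z-a) for |z| > |a|.
Here a = -2/13, so X(z) = z/(z - (-2/13)) = 13z/(13z + 2)
ROC: |z| > 2/13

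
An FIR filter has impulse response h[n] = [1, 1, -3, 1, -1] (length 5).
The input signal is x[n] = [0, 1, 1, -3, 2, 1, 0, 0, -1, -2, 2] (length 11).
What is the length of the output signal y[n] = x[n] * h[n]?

For linear convolution, the output length is:
len(y) = len(x) + len(h) - 1 = 11 + 5 - 1 = 15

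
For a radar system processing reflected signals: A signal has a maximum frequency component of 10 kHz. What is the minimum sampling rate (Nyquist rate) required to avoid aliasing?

By the Nyquist-Shannon sampling theorem,
the minimum sampling rate (Nyquist rate) must be at least 2 * f_max.
Nyquist rate = 2 * 10 kHz = 20 kHz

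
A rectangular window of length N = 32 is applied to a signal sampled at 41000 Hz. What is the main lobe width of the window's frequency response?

For a rectangular window of length N,
the main lobe width in frequency is 2*f_s/N.
= 2*41000/32 = 5125/2 Hz
This determines the minimum frequency separation for resolving two sinusoids.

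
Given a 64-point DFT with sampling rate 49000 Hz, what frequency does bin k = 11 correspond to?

The frequency of DFT bin k is: f_k = k * f_s / N
f_11 = 11 * 49000 / 64 = 67375/8 Hz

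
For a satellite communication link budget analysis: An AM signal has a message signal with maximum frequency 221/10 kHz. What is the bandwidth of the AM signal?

In AM (double-sideband), the bandwidth is twice the message frequency.
BW = 2 * f_m = 2 * 221/10 kHz = 221/5 kHz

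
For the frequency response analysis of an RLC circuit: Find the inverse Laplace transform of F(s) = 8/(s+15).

Standard pair: k/(s+a) <-> k*e^(-at)*u(t)
With k=8, a=15: f(t) = 8*e^(-15t)*u(t)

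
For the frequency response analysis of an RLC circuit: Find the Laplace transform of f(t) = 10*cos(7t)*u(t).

Standard pair: cos(wt)*u(t) <-> s/(s^2+w^2)
With w = 7: L{10*cos(7t)*u(t)} = 10s/(s^2+49)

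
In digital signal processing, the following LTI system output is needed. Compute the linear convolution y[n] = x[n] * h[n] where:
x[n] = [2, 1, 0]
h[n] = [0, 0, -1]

y[n] = sum_k x[k]*h[n-k]. Output length = len(x) + len(h) - 1 = 3 + 3 - 1 = 5.
y[0] = 2*0 = 0
y[1] = 1*0 + 2*0 = 0
y[2] = 0*0 + 1*0 + 2*-1 = -2
y[3] = 0*0 + 1*-1 = -1
y[4] = 0*-1 = 0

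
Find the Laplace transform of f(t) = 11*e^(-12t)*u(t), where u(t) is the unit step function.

Standard Laplace transform pair:
e^(-at)*u(t) <-> 1/(s+a)
With a = 12: L{11*e^(-12t)*u(t)} = 11/(s+12), ROC: Re(s) > -12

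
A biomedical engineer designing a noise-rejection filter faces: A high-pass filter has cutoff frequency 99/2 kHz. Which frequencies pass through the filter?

A high-pass filter passes all frequencies above the cutoff frequency 99/2 kHz and attenuates lower frequencies.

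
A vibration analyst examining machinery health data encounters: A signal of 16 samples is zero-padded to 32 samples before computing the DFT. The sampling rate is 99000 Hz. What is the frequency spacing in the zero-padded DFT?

Original DFT: N = 16, resolution = f_s/N = 99000/16 = 12375/2 Hz
Zero-padded DFT: N = 32, resolution = f_s/N = 99000/32 = 12375/4 Hz
Zero-padding interpolates the spectrum (finer frequency grid)
but does NOT improve the true spectral resolution (ability to resolve close frequencies).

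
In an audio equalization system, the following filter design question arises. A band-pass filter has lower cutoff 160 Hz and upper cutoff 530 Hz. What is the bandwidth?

Bandwidth = f_high - f_low
= 530 Hz - 160 Hz = 370 Hz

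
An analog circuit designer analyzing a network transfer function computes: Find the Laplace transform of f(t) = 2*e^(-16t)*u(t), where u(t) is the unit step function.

Standard Laplace transform pair:
e^(-at)*u(t) <-> 1/(s+a)
With a = 16: L{2*e^(-16t)*u(t)} = 2/(s+16), ROC: Re(s) > -16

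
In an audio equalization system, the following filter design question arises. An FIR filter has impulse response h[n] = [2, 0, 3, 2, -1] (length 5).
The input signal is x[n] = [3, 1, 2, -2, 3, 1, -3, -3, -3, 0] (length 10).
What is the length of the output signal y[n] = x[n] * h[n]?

For linear convolution, the output length is:
len(y) = len(x) + len(h) - 1 = 10 + 5 - 1 = 14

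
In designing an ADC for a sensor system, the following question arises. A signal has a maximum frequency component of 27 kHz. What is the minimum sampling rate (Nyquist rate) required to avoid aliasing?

By the Nyquist-Shannon sampling theorem,
the minimum sampling rate (Nyquist rate) must be at least 2 * f_max.
Nyquist rate = 2 * 27 kHz = 54 kHz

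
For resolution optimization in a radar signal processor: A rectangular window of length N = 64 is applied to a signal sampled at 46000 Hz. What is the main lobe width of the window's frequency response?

For a rectangular window of length N,
the main lobe width in frequency is 2*f_s/N.
= 2*46000/64 = 2875/2 Hz
This determines the minimum frequency separation for resolving two sinusoids.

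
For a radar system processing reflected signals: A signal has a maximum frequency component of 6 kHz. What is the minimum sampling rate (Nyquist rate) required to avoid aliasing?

By the Nyquist-Shannon sampling theorem,
the minimum sampling rate (Nyquist rate) must be at least 2 * f_max.
Nyquist rate = 2 * 6 kHz = 12 kHz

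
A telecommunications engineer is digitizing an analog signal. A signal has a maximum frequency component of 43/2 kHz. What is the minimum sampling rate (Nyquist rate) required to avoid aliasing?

By the Nyquist-Shannon sampling theorem,
the minimum sampling rate (Nyquist rate) must be at least 2 * f_max.
Nyquist rate = 2 * 43/2 kHz = 43 kHz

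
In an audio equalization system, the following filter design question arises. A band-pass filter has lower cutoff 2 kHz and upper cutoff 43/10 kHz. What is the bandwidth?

Bandwidth = f_high - f_low
= 43/10 kHz - 2 kHz = 23/10 kHz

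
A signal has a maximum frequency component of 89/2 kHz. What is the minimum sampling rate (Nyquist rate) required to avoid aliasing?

By the Nyquist-Shannon sampling theorem,
the minimum sampling rate (Nyquist rate) must be at least 2 * f_max.
Nyquist rate = 2 * 89/2 kHz = 89 kHz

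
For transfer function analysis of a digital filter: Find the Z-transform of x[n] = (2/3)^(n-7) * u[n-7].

Time-shifting property: if X(z) = Z{x[n]}, then Z{x[n-d]} = z^(-d) * X(z)
X(z) = z/(z - 2/3) for x[n] = (2/3)^n * u[n]
Z{x[n-7]} = z^(-7) * z/(z - 2/3) = z^(-6)/(z - 2/3)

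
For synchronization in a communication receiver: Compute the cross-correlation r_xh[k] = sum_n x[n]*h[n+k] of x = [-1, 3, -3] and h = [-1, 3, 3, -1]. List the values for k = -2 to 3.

Both sequences indexed from 0 and zero outside their support.
Lags with overlap: k = -2 to 3.
  r_xh[-2] = x[2]*h[0] = 3
  r_xh[-1] = x[1]*h[0] + x[2]*h[1] = -12
  r_xh[0] = x[0]*h[0] + x[1]*h[1] + x[2]*h[2] = 1
  r_xh[1] = x[0]*h[1] + x[1]*h[2] + x[2]*h[3] = 9
  r_xh[2] = x[0]*h[2] + x[1]*h[3] = -6
  r_xh[3] = x[0]*h[3] = 1
r_xh = [3, -12, 1, 9, -6, 1] (for k = -2, ..., 3)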